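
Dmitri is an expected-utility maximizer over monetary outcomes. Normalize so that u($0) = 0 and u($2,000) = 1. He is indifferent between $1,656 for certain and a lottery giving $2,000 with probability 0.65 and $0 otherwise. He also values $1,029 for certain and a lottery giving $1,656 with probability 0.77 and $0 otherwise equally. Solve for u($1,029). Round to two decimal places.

0.50

The first gamble pins u($1,656): it must equal 0.65·1 + 0.35·0 = 0.65.
Chaining: u($1,029) = 0.77·0.65 + 0.23·0.00 = 0.5005.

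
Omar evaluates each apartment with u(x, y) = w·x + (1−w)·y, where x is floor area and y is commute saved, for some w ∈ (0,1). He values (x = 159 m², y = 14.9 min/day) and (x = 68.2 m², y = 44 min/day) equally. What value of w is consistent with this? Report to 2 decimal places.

Equating utilities: w·159 + (1−w)·14.9 = w·68.2 + (1−w)·44.
Rearranging, 90.8·w − 29.1·(1−w) = 0.
So w/(1−w) = 29.1/90.8 = 0.3205, giving w = 29.1/(90.8+29.1) = 0.24.

w = 0.24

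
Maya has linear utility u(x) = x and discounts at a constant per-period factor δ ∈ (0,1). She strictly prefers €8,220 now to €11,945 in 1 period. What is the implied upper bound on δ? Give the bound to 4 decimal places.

The preference means 8220 > δ·11945.
So δ < 8220/11945 = 0.68815.

δ < 0.6882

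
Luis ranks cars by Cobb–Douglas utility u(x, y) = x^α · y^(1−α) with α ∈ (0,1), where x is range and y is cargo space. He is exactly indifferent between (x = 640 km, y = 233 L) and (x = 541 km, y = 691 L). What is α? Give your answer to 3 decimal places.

The Cobb–Douglas utilities coincide, so 640^α·233^(1−α) = 541^α·691^(1−α).
Rearrange to (640/541)^α = (691/233)^(1−α) and take logs: α·0.168049 = (1−α)·1.087101.
Thus α·(1.255150) = 1.087101, so α = 1.087101/1.255150 ≈ 0.866.

α ≈ 0.866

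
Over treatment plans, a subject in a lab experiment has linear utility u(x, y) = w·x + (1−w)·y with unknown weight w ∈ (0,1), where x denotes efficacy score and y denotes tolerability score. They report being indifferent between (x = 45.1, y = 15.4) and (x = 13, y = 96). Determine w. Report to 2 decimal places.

Indifference: w·45.1 + (1−w)·15.4 = w·13 + (1−w)·96.
Collecting terms: w·32.1 = (1−w)·80.6.
So w/(1−w) = 80.6/32.1 = 2.5109, giving w = 80.6/(32.1+80.6) = 0.72.

w = 0.72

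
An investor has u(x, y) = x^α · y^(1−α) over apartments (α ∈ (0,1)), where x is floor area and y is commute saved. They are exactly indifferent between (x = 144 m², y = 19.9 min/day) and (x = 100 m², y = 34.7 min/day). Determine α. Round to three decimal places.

Set the two utilities equal: 144^α·19.9^(1−α) = 100^α·34.7^(1−α).
Taking logs: α·ln 144 + (1−α)·ln 19.9 = α·ln 100 + (1−α)·ln 34.7, i.e. α·0.364643 = (1−α)·0.556020.
Thus α·(0.920663) = 0.556020, so α = 0.556020/0.920663 ≈ 0.604.

α ≈ 0.604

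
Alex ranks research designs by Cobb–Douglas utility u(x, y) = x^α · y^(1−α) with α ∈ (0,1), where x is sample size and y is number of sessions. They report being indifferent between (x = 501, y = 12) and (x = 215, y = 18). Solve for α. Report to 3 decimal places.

α ≈ 0.324

The Cobb–Douglas utilities coincide, so 501^α·12^(1−α) = 215^α·18^(1−α).
Rearrange to (501/215)^α = (18/12)^(1−α) and take logs: α·0.845968 = (1−α)·0.405465.
Thus α·(1.251433) = 0.405465, so α = 0.405465/1.251433 ≈ 0.324.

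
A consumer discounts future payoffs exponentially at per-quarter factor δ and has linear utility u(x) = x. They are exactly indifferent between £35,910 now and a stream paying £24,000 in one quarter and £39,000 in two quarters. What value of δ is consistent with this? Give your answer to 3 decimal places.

δ ≈ 0.700

Present value of the stream is 24000·δ + 39000·δ². Indifference gives 24000δ + 39000δ² = 35910.
So 39000δ² + 24000δ − 35910 = 0.
The positive root is δ = [−24000 + √(24000² + 4·39000·35910)] / (2·39000) = (−24000 + 78600.000)/78000 ≈ 0.700.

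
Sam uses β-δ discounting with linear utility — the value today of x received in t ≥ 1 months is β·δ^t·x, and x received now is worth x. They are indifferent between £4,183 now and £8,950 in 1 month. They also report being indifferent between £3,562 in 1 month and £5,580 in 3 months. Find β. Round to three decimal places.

β ≈ 0.585

From the later pair, β·δ^1·3562 = β·δ^3·5580; dividing through, δ^2 = 3562/5580 = 0.63835, so δ = 0.79897.
Now use the now-vs-future pair: 4183 = β·δ·8950 gives β = 4183/(0.79897·8950) ≈ 0.585.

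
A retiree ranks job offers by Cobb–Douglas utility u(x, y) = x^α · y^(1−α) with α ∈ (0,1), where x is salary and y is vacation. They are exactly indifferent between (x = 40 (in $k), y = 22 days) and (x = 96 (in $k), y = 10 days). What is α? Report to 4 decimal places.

Set the two utilities equal: 40^α·22^(1−α) = 96^α·10^(1−α).
(40/96)^α = (10/22)^(1−α); take logs: α·ln(40/96) = (1−α)·ln(10/22), i.e. α·-0.8754687 = (1−α)·-0.7884574.
With A = -0.8754687 and B = -0.7884574: α·A = (1−α)·B, so α = B/(A+B) = -0.7884574/-1.6639261 ≈ 0.4739.

α ≈ 0.4739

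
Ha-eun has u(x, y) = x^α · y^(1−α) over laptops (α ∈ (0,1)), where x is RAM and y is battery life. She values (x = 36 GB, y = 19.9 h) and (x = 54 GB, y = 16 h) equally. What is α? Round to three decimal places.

Indifference: 36^α · 19.9^(1−α) = 54^α · 16^(1−α).
Rearrange to (36/54)^α = (16/19.9)^(1−α) and take logs: α·-0.405465 = (1−α)·-0.218131.
With A = -0.405465 and B = -0.218131: α·A = (1−α)·B, so α = B/(A+B) = -0.218131/-0.623596 ≈ 0.350.

α ≈ 0.350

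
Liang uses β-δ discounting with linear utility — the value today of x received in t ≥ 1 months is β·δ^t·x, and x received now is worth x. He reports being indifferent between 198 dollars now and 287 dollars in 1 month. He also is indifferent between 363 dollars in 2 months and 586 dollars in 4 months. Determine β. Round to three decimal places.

The second indifference involves only future payoffs, so β cancels: β·δ^2·363 = β·δ^4·586, giving δ^2 = 363/586 = 0.61945, so δ = 0.78705.
Substituting δ into 198 = β·δ·287: β = 198/(225.884) ≈ 0.877.

β ≈ 0.877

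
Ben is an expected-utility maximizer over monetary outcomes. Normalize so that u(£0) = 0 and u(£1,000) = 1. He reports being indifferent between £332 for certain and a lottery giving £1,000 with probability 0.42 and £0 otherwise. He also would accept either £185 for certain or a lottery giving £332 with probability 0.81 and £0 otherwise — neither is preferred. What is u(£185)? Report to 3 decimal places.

The first gamble pins u(£332): it must equal 0.42·1 + 0.58·0 = 0.42.
Then u(£185) = 0.81·u(£332) + 0.19·u(£0) = 0.81·0.42 + 0.19·0.00 = 0.3402.

0.340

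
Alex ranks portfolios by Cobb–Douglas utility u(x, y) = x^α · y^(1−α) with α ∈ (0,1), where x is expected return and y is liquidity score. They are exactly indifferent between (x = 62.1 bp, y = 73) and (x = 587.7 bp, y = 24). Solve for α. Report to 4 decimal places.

Indifference: 62.1^α · 73^(1−α) = 587.7^α · 24^(1−α).
Taking logs: α·ln 62.1 + (1−α)·ln 73 = α·ln 587.7 + (1−α)·ln 24, i.e. α·-2.2474706 = (1−α)·-1.1124056.
Thus α·(-3.3598762) = -1.1124056, so α = -1.1124056/-3.3598762 ≈ 0.3311.

α ≈ 0.3311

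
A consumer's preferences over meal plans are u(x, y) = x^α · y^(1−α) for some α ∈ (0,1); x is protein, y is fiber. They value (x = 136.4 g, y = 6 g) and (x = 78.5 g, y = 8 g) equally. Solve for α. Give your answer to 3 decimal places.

α ≈ 0.342

Set the two utilities equal: 136.4^α·6^(1−α) = 78.5^α·8^(1−α).
Rearrange to (136.4/78.5)^α = (8/6)^(1−α) and take logs: α·0.552493 = (1−α)·0.287682.
With A = 0.552493 and B = 0.287682: α·A = (1−α)·B, so α = B/(A+B) = 0.287682/0.840175 ≈ 0.342.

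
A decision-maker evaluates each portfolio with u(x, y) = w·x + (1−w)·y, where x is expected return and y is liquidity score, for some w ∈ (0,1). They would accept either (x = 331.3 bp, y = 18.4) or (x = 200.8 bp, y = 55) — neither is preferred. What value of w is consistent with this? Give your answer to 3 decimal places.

w = 0.219

u(331.3,18.4) = u(200.8,55) means w·331.3 + (1−w)·18.4 = w·200.8 + (1−w)·55.
Rearranging, 130.5·w − 36.6·(1−w) = 0.
The marginal rate of substitution is 36.6/130.5, so w = 36.6/(130.5+36.6) = 0.219.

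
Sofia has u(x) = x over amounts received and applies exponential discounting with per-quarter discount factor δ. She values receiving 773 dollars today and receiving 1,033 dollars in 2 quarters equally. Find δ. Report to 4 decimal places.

δ ≈ 0.8650

Equating discounted utilities: u(773) = δ^2·u(1033) ⇒ δ^2 = u(773)/u(1033).
With u(x) = x: δ^2 = 773/1033 = 0.74831.
Taking the square root: δ = 0.74831^(1/2) ≈ 0.8650.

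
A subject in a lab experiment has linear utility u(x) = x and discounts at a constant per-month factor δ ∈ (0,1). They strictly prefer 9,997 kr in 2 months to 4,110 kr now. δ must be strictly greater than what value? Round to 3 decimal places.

The preference means 4110 < δ^2·9997.
Dividing by 9997: δ^2 > 0.41112. Both sides are positive, so the square root keeps the direction.
δ > (4110/9997)^(1/2) ≈ 0.641.

δ > 0.641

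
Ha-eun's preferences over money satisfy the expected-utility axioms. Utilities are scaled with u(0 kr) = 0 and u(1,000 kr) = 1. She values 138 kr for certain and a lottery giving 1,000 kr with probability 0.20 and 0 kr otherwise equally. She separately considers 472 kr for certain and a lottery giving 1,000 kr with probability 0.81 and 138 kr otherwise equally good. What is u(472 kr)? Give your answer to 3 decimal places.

From the first indifference, u(138 kr) = 0.20·u(1,000 kr) + 0.80·u(0 kr) = 0.20·1 + 0.80·0 = 0.20.
Then u(472 kr) = 0.81·u(1,000 kr) + 0.19·u(138 kr) = 0.81·1.00 + 0.19·0.20 = 0.8480.

0.848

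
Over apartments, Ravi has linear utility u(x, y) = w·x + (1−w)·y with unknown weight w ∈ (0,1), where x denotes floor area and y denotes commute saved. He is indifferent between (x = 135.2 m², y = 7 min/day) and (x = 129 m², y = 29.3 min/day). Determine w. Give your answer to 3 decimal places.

Indifference: w·135.2 + (1−w)·7 = w·129 + (1−w)·29.3.
Rearranging, 6.2·w − 22.3·(1−w) = 0.
So w/(1−w) = 22.3/6.2 = 3.5968, giving w = 22.3/(6.2+22.3) = 0.782.

w = 0.782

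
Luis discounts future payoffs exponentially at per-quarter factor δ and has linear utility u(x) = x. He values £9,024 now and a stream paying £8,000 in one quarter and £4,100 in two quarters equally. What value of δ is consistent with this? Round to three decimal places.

Equating present values: 9024 = 8000δ + 4100δ².
That is, 4100δ² + 8000δ − 9024 = 0, a quadratic in δ.
δ = (−8000 + √(8000² + 4·4100·9024)) / (2·4100) = (−8000 + √211993600.00) / 8200 ≈ 0.800.

δ ≈ 0.800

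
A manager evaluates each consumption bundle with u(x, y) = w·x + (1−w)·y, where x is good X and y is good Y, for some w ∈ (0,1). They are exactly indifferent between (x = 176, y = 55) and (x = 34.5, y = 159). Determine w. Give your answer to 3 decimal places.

w = 0.424

u(176,55) = u(34.5,159) means w·176 + (1−w)·55 = w·34.5 + (1−w)·159.
w·(176−34.5) = (1−w)·(159−55), i.e. w·141.5 = (1−w)·104.
So w/(1−w) = 104/141.5 = 0.7350, giving w = 104/(141.5+104) = 0.424.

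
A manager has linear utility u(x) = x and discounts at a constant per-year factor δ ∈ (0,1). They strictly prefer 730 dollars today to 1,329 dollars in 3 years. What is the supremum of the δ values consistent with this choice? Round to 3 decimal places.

δ < 0.819

The preference means 730 > δ^3·1329.
Hence δ^3 < 730/1329 = 0.54929, and x ↦ x^(1/3) is increasing on (0,∞).
δ < (730/1329)^(1/3) ≈ 0.819.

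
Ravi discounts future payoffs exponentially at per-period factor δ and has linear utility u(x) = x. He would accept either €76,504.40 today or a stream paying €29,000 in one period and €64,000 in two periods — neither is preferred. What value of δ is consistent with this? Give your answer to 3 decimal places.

Equating present values: 76504.40 = 29000δ + 64000δ².
So 64000δ² + 29000δ − 76504.40 = 0.
By the quadratic formula (taking the positive root), δ = (−29000 + √20426126400.00) / 128000 ≈ 0.890.

δ ≈ 0.890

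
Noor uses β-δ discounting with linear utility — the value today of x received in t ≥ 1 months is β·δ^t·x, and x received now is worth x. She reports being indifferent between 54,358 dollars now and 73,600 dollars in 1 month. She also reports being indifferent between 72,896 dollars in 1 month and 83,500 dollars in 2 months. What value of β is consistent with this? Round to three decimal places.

β ≈ 0.846

The second indifference involves only future payoffs, so β cancels: β·δ^1·72896 = β·δ^2·83500, giving δ = 72896/83500 = 0.87301.
Substituting δ into 54358 = β·δ·73600: β = 54358/(64253.241) ≈ 0.846.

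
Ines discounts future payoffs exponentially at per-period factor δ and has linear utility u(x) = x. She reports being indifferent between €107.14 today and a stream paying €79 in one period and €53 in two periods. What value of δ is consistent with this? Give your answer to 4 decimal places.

The stream is worth 79δ + 53δ² today, so 79δ + 53δ² = 107.14.
That is, 53δ² + 79δ − 107.14 = 0, a quadratic in δ.
The positive root is δ = [−79 + √(79² + 4·53·107.14)] / (2·53) = (−79 + 170.161)/106 ≈ 0.8600.

δ ≈ 0.8600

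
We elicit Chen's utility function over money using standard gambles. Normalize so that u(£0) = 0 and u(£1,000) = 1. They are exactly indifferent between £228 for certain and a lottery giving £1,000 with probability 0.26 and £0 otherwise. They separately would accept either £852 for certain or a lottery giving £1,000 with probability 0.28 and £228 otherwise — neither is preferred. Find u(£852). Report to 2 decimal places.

0.47

First, u(£228) = 0.26·u(£1,000) + 0.74·u(£0) = 0.26.
Then u(£852) = 0.28·u(£1,000) + 0.72·u(£228) = 0.28·1.00 + 0.72·0.26 = 0.4672.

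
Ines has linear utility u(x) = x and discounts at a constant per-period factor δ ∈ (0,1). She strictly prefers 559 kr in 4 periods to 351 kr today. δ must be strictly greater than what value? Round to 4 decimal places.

δ > 0.8902

The preference means 351 < δ^4·559.
So δ^4 > 351/559 = 0.62791; taking the 4th root of both positive sides preserves the inequality.
δ > (351/559)^(1/4) ≈ 0.8902.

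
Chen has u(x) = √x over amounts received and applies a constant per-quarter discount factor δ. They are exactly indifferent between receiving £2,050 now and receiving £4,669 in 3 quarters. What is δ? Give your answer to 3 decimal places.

δ ≈ 0.872

Indifference means u(2050) = δ^3 · u(4669), so δ^3 = u(2050)/u(4669).
Since u(x) = √x, δ^3 = √(2050/4669) = 0.66262.
So δ = 0.66262^(1/3) ≈ 0.872.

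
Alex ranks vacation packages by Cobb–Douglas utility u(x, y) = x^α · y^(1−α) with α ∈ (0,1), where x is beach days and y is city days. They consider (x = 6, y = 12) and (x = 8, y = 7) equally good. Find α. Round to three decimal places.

Indifference: 6^α · 12^(1−α) = 8^α · 7^(1−α).
Taking logs: α·ln 6 + (1−α)·ln 12 = α·ln 8 + (1−α)·ln 7, i.e. α·-0.287682 = (1−α)·-0.538997.
Thus α·(-0.826679) = -0.538997, so α = -0.538997/-0.826679 ≈ 0.652.

α ≈ 0.652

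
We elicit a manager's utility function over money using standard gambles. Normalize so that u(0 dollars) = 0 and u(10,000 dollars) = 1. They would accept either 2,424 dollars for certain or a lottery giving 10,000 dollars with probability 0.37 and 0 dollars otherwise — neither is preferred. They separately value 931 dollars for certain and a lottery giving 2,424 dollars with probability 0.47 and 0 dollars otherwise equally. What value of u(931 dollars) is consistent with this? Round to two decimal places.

0.17

First, u(2,424 dollars) = 0.37·u(10,000 dollars) + 0.63·u(0 dollars) = 0.37.
The second indifference gives u(931 dollars) = 0.47·u(2,424 dollars) + 0.53·u(0 dollars) = 0.47·0.37 + 0.53·0.00 = 0.1739.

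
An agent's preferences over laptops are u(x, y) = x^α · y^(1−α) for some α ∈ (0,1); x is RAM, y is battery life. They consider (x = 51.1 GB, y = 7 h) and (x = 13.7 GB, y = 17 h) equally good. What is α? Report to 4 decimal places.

The Cobb–Douglas utilities coincide, so 51.1^α·7^(1−α) = 13.7^α·17^(1−α).
Taking logs: α·ln 51.1 + (1−α)·ln 7 = α·ln 13.7 + (1−α)·ln 17, i.e. α·1.3163887 = (1−α)·0.8873032.
With A = 1.3163887 and B = 0.8873032: α·A = (1−α)·B, so α = B/(A+B) = 0.8873032/2.2036919 ≈ 0.4026.

α ≈ 0.4026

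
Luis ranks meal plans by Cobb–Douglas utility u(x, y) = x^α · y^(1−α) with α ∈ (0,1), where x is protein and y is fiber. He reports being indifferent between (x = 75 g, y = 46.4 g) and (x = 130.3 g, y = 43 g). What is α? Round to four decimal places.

α ≈ 0.1211

Indifference: 75^α · 46.4^(1−α) = 130.3^α · 43^(1−α).
Taking logs: α·ln 75 + (1−α)·ln 46.4 = α·ln 130.3 + (1−α)·ln 43, i.e. α·-0.5523514 = (1−α)·-0.0760993.
So α/(1−α) = (-0.0760993)/(-0.5523514) = 0.1377733, and α = 0.1377733/1.1377733 ≈ 0.1211.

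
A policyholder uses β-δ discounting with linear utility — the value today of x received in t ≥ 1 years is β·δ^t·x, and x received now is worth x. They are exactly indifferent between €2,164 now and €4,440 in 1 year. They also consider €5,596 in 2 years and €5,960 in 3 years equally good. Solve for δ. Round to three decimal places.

Both payoffs in the second observation are in the future, so β drops out: δ^2·5596 = δ^3·5960 ⇒ δ = 5596/5960 = 0.93893.

δ ≈ 0.939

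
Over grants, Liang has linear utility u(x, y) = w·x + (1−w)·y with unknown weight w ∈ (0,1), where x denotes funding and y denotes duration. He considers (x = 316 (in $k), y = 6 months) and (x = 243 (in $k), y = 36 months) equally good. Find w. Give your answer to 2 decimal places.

w = 0.29

u(316,6) = u(243,36) means w·316 + (1−w)·6 = w·243 + (1−w)·36.
Rearranging, 73·w − 30·(1−w) = 0.
Hence w = 30/(73+30) = 30/103 = 0.29.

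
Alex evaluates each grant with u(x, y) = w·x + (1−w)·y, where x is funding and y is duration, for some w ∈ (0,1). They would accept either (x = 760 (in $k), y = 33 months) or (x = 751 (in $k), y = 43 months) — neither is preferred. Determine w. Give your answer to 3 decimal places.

Indifference: w·760 + (1−w)·33 = w·751 + (1−w)·43.
w·(760−751) = (1−w)·(43−33), i.e. w·9 = (1−w)·10.
Hence w = 10/(9+10) = 10/19 = 0.526.

w = 0.526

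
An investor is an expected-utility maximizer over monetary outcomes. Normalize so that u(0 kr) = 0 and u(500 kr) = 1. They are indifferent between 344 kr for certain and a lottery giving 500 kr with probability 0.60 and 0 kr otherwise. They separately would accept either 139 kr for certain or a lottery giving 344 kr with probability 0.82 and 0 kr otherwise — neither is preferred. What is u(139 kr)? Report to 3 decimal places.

The first gamble pins u(344 kr): it must equal 0.60·1 + 0.40·0 = 0.60.
Chaining: u(139 kr) = 0.82·0.60 + 0.18·0.00 = 0.4920.

0.492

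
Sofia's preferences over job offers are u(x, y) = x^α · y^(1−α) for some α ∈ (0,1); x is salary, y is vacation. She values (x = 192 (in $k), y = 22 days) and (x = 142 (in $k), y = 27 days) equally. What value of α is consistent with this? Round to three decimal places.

α ≈ 0.404

The Cobb–Douglas utilities coincide, so 192^α·22^(1−α) = 142^α·27^(1−α).
Taking logs: α·ln 192 + (1−α)·ln 22 = α·ln 142 + (1−α)·ln 27, i.e. α·0.301668 = (1−α)·0.204794.
So α/(1−α) = (0.204794)/(0.301668) = 0.678872, and α = 0.678872/1.678872 ≈ 0.404.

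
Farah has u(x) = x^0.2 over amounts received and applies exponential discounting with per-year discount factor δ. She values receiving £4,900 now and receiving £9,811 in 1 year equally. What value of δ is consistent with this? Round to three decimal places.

δ ≈ 0.870

Equating discounted utilities: u(4900) = δ·u(9811) ⇒ δ = u(4900)/u(9811).
With u(x) = x^0.2: δ = 4900^0.2/9811^0.2 = (4900/9811)^0.2 = 0.87036.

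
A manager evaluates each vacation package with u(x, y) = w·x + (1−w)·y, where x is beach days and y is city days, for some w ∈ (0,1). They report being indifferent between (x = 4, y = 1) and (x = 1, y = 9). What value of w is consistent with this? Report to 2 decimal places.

w = 0.73

u(4,1) = u(1,9) means w·4 + (1−w)·1 = w·1 + (1−w)·9.
Rearranging, 3·w − 8·(1−w) = 0.
So w/(1−w) = 8/3 = 2.6667, giving w = 8/(3+8) = 0.73.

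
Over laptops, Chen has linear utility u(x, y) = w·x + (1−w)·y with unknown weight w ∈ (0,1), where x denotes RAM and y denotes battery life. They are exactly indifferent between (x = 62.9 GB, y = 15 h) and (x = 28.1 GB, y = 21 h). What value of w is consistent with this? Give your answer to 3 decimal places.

w = 0.147

u(62.9,15) = u(28.1,21) means w·62.9 + (1−w)·15 = w·28.1 + (1−w)·21.
Rearranging, 34.8·w − 6·(1−w) = 0.
Hence w = 6/(34.8+6) = 6/40.8 = 0.147.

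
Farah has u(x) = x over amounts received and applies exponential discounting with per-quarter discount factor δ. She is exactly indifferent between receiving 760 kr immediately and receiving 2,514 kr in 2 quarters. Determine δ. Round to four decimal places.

Indifference means u(760) = δ^2 · u(2514), so δ^2 = u(760)/u(2514).
With u(x) = x: δ^2 = 760/2514 = 0.30231.
So δ = 0.30231^(1/2) ≈ 0.5498.

δ ≈ 0.5498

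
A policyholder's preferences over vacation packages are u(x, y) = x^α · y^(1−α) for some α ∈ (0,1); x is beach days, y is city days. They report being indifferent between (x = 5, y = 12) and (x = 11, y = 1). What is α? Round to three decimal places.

α ≈ 0.759

Indifference: 5^α · 12^(1−α) = 11^α · 1^(1−α).
(5/11)^α = (1/12)^(1−α); take logs: α·ln(5/11) = (1−α)·ln(1/12), i.e. α·-0.788457 = (1−α)·-2.484907.
With A = -0.788457 and B = -2.484907: α·A = (1−α)·B, so α = B/(A+B) = -2.484907/-3.273364 ≈ 0.759.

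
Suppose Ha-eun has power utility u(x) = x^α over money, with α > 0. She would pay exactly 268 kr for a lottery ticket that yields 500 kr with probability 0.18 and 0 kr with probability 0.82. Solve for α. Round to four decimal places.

EU(lottery) = 0.18·500^α + 0.82·0 = 0.18·500^α.
Equating: 268^α = 0.18·500^α, i.e. 0.5360^α = 0.18.
α = ln(0.18) / ln(268/500) = -1.7147984/-0.6236211 ≈ 2.7497.

α ≈ 2.7497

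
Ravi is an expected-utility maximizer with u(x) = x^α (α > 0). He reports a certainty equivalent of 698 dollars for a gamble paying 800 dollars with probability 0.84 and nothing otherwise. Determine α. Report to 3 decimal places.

α ≈ 1.278

Since u(0) = 0, the lottery's EU is 0.84·800^α.
Equating: 698^α = 0.84·800^α, i.e. 0.8725^α = 0.84.
Taking logs: α·ln(698/800) = ln(0.84), so α = -0.174353 / -0.136393 ≈ 1.278.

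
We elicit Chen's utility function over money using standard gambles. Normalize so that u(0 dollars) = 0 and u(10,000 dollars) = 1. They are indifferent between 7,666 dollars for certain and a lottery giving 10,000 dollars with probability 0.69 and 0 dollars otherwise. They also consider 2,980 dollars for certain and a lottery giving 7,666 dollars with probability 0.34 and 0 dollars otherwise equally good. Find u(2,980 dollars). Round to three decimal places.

0.235

First, u(7,666 dollars) = 0.69·u(10,000 dollars) + 0.31·u(0 dollars) = 0.69.
Then u(2,980 dollars) = 0.34·u(7,666 dollars) + 0.66·u(0 dollars) = 0.34·0.69 + 0.66·0.00 = 0.2346.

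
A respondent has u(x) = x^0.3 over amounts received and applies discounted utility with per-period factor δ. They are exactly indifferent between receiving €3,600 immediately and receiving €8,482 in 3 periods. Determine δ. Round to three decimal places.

The payoff in 3 periods is discounted by δ^3, so u(3600) = δ^3·u(8482) and δ^3 = u(3600)/u(8482).
With u(x) = x^0.3: δ^3 = 3600^0.3/8482^0.3 = (3600/8482)^0.3 = 0.77329.
Hence δ = (0.77329)^(1/3) = 0.91787.

δ ≈ 0.918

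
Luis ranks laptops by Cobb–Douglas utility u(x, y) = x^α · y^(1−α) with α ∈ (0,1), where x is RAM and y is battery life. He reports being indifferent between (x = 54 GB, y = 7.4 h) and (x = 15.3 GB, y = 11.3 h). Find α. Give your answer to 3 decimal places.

α ≈ 0.251

The Cobb–Douglas utilities coincide, so 54^α·7.4^(1−α) = 15.3^α·11.3^(1−α).
Taking logs: α·ln 54 + (1−α)·ln 7.4 = α·ln 15.3 + (1−α)·ln 11.3, i.e. α·1.261131 = (1−α)·0.423323.
Thus α·(1.684454) = 0.423323, so α = 0.423323/1.684454 ≈ 0.251.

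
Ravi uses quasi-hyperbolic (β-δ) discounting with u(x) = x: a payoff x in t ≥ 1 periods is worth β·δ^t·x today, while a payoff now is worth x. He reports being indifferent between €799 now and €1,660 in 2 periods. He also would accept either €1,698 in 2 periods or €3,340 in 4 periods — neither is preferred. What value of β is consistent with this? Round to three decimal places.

From the later pair, β·δ^2·1698 = β·δ^4·3340; dividing through, δ^2 = 1698/3340 = 0.50838, so δ = 0.71301.
Now use the now-vs-future pair: 799 = β·δ^2·1660 gives β = 799/(0.50838·1660) ≈ 0.947.

β ≈ 0.947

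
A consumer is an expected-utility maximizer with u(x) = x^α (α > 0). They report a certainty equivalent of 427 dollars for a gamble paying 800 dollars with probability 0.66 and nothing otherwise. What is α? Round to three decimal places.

α ≈ 0.662

EU(lottery) = 0.66·800^α + 0.34·0 = 0.66·800^α.
Setting u(427) equal to that: 427^α = 0.66·800^α ⇒ (427/800)^α = 0.66.
Take logs: α = ln 0.66 / ln(427/800) ≈ 0.66183.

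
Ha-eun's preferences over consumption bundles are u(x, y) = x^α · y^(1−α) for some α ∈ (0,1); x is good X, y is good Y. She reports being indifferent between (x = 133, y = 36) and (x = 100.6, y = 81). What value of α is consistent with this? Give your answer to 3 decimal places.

α ≈ 0.744

Indifference: 133^α · 36^(1−α) = 100.6^α · 81^(1−α).
Rearrange to (133/100.6)^α = (81/36)^(1−α) and take logs: α·0.279197 = (1−α)·0.810930.
With A = 0.279197 and B = 0.810930: α·A = (1−α)·B, so α = B/(A+B) = 0.810930/1.090127 ≈ 0.744.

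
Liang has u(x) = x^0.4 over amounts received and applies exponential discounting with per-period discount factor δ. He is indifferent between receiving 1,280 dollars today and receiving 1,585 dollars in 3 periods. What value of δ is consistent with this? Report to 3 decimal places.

The payoff in 3 periods is discounted by δ^3, so u(1280) = δ^3·u(1585) and δ^3 = u(1280)/u(1585).
With u(x) = x^0.4: δ^3 = 1280^0.4/1585^0.4 = (1280/1585)^0.4 = 0.91806.
Hence δ = (0.91806)^(1/3) = 0.97191.

δ ≈ 0.972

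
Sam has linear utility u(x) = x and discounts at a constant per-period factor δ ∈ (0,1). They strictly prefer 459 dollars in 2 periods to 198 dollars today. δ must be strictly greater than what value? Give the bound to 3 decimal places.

Comparing present values: 198 < δ^2·459.
So δ^2 > 198/459 = 0.43137; taking the square root of both positive sides preserves the inequality.
δ > (198/459)^(1/2) ≈ 0.657.

δ > 0.657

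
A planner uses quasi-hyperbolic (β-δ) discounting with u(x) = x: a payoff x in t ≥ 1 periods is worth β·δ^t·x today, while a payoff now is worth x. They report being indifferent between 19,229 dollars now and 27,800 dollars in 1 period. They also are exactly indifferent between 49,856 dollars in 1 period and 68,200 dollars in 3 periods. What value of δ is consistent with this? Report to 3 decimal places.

The second indifference involves only future payoffs, so β cancels: β·δ^1·49856 = β·δ^3·68200, giving δ^2 = 49856/68200 = 0.73103, so δ = 0.85500.

δ ≈ 0.855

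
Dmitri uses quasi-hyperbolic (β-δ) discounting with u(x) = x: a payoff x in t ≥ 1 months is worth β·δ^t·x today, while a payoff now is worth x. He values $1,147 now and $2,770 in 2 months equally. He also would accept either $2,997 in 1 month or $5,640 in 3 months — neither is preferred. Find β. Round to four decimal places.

The second indifference involves only future payoffs, so β cancels: β·δ^1·2997 = β·δ^3·5640, giving δ^2 = 2997/5640 = 0.53138, so δ = 0.72896.
Now use the now-vs-future pair: 1147 = β·δ^2·2770 gives β = 1147/(0.53138·2770) ≈ 0.7792.

β ≈ 0.7792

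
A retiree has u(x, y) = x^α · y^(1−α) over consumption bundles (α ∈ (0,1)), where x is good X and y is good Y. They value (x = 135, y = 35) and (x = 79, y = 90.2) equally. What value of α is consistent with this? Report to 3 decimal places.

α ≈ 0.639

Indifference: 135^α · 35^(1−α) = 79^α · 90.2^(1−α).
(135/79)^α = (90.2/35)^(1−α); take logs: α·ln(135/79) = (1−α)·ln(90.2/35), i.e. α·0.535827 = (1−α)·0.946681.
With A = 0.535827 and B = 0.946681: α·A = (1−α)·B, so α = B/(A+B) = 0.946681/1.482508 ≈ 0.639.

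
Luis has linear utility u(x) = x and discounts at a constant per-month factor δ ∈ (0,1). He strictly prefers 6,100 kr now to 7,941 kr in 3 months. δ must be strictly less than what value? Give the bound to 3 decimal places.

δ < 0.916

The preference means 6100 > δ^3·7941.
Dividing by 7941: δ^3 < 0.76817. Both sides are positive, so the cube root keeps the direction.
δ < (6100/7941)^(1/3) ≈ 0.916.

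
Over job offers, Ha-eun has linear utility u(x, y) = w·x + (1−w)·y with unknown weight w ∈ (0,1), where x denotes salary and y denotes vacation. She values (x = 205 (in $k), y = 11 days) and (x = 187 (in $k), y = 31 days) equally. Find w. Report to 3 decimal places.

u(205,11) = u(187,31) means w·205 + (1−w)·11 = w·187 + (1−w)·31.
w·(205−187) = (1−w)·(31−11), i.e. w·18 = (1−w)·20.
So w/(1−w) = 20/18 = 1.1111, giving w = 20/(18+20) = 0.526.

w = 0.526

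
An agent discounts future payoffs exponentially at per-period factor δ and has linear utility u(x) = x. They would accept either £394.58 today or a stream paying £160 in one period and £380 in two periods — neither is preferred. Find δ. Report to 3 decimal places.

δ ≈ 0.830

The stream is worth 160δ + 380δ² today, so 160δ + 380δ² = 394.58.
Rearranged: 380δ² + 160δ − 394.58 = 0.
δ = (−160 + √(160² + 4·380·394.58)) / (2·380) = (−160 + √625361.60) / 760 ≈ 0.830.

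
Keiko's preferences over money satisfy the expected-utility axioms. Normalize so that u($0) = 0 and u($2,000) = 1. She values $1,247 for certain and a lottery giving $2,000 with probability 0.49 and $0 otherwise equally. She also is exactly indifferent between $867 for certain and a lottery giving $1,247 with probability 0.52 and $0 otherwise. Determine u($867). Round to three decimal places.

From the first indifference, u($1,247) = 0.49·u($2,000) + 0.51·u($0) = 0.49·1 + 0.51·0 = 0.49.
The second indifference gives u($867) = 0.52·u($1,247) + 0.48·u($0) = 0.52·0.49 + 0.48·0.00 = 0.2548.

0.255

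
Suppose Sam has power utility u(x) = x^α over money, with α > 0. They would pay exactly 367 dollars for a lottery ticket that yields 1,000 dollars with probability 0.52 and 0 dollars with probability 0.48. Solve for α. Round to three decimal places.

Since u(0) = 0, the lottery's EU is 0.52·1000^α.
Equating: 367^α = 0.52·1000^α, i.e. 0.3670^α = 0.52.
Take logs: α = ln 0.52 / ln(367/1000) ≈ 0.65237.

α ≈ 0.652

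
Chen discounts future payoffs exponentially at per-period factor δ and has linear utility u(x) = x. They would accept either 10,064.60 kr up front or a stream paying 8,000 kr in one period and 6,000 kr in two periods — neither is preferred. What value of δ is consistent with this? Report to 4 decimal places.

δ ≈ 0.7900

Equating present values: 10064.60 = 8000δ + 6000δ².
Rearranged: 6000δ² + 8000δ − 10064.60 = 0.
By the quadratic formula (taking the positive root), δ = (−8000 + √305550400.00) / 12000 ≈ 0.7900.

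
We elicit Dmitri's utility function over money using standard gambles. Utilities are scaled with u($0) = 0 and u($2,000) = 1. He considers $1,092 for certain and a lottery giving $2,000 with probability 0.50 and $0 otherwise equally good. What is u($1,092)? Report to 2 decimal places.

The indifference gives u($1,092) = 0.50·u($2,000) + 0.50·u($0) = 0.50·1 + 0.50·0 = 0.50.

0.50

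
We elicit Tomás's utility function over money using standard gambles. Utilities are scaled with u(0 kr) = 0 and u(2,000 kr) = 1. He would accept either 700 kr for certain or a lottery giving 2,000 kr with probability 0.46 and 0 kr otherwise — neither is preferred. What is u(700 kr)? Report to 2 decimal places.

The indifference gives u(700 kr) = 0.46·u(2,000 kr) + 0.54·u(0 kr) = 0.46·1 + 0.54·0 = 0.46.

0.46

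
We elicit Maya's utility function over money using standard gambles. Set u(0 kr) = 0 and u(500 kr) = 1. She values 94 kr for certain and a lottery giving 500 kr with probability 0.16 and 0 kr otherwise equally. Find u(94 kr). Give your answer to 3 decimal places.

0.160

The indifference gives u(94 kr) = 0.16·u(500 kr) + 0.84·u(0 kr) = 0.16·1 + 0.84·0 = 0.16.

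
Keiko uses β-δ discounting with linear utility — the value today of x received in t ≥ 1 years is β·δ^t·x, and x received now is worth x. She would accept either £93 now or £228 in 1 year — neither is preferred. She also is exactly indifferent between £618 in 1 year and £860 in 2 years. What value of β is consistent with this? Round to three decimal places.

The second indifference involves only future payoffs, so β cancels: β·δ^1·618 = β·δ^2·860, giving δ = 618/860 = 0.71860.
The first indifference: 93 = β·δ·228, so β = 93/(δ·228) = 93/(0.71860·228) ≈ 0.568.

β ≈ 0.568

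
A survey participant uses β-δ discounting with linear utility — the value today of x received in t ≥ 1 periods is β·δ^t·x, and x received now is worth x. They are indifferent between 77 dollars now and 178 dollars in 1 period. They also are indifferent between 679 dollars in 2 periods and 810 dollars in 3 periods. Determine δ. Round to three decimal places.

δ ≈ 0.838

Both payoffs in the second observation are in the future, so β drops out: δ^2·679 = δ^3·810 ⇒ δ = 679/810 = 0.83827.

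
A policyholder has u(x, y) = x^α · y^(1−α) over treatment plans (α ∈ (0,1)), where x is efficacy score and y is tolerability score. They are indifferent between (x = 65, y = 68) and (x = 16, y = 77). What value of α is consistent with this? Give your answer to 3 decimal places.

Indifference: 65^α · 68^(1−α) = 16^α · 77^(1−α).
Taking logs: α·ln 65 + (1−α)·ln 68 = α·ln 16 + (1−α)·ln 77, i.e. α·1.401799 = (1−α)·0.124298.
Thus α·(1.526097) = 0.124298, so α = 0.124298/1.526097 ≈ 0.081.

α ≈ 0.081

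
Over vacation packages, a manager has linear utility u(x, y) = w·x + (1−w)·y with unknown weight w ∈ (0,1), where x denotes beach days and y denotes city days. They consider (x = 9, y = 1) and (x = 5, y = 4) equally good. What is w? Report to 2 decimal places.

w = 0.43

Indifference: w·9 + (1−w)·1 = w·5 + (1−w)·4.
Collecting terms: w·4 = (1−w)·3.
Hence w = 3/(4+3) = 3/7 = 0.43.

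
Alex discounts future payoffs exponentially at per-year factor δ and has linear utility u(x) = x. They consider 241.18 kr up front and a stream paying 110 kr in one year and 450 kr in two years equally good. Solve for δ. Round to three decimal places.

Equating present values: 241.18 = 110δ + 450δ².
So 450δ² + 110δ − 241.18 = 0.
By the quadratic formula (taking the positive root), δ = (−110 + √446224.00) / 900 ≈ 0.620.

δ ≈ 0.620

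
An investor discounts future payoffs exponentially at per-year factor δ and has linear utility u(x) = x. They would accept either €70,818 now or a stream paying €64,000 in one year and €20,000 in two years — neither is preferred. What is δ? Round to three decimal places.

δ ≈ 0.870

Equating present values: 70818 = 64000δ + 20000δ².
Rearranged: 20000δ² + 64000δ − 70818 = 0.
By the quadratic formula (taking the positive root), δ = (−64000 + √9761440000.00) / 40000 ≈ 0.870.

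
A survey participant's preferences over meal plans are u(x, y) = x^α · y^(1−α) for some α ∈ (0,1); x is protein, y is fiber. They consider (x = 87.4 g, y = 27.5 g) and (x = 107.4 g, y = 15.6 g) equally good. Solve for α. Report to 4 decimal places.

Set the two utilities equal: 87.4^α·27.5^(1−α) = 107.4^α·15.6^(1−α).
Taking logs: α·ln 87.4 + (1−α)·ln 27.5 = α·ln 107.4 + (1−α)·ln 15.6, i.e. α·-0.2060649 = (1−α)·-0.5669151.
Thus α·(-0.7729800) = -0.5669151, so α = -0.5669151/-0.7729800 ≈ 0.7334.

α ≈ 0.7334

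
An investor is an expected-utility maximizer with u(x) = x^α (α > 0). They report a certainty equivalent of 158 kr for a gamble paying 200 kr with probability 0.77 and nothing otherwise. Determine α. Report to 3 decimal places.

EU(lottery) = 0.77·200^α + 0.23·0 = 0.77·200^α.
Indifference: 158^α = 0.77·200^α, so (158/200)^α = 0.77.
Taking logs: α·ln(158/200) = ln(0.77), so α = -0.261365 / -0.235722 ≈ 1.109.

α ≈ 1.109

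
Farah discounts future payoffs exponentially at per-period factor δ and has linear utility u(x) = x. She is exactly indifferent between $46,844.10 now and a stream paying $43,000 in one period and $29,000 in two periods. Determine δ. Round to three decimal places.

δ ≈ 0.730

Present value of the stream is 43000·δ + 29000·δ². Indifference gives 43000δ + 29000δ² = 46844.10.
So 29000δ² + 43000δ − 46844.10 = 0.
By the quadratic formula (taking the positive root), δ = (−43000 + √7282915600.00) / 58000 ≈ 0.730.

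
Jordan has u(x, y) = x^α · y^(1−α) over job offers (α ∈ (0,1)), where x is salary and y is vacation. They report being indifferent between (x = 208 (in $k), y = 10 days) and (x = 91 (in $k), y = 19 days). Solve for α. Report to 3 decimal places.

α ≈ 0.437

Indifference: 208^α · 10^(1−α) = 91^α · 19^(1−α).
Rearrange to (208/91)^α = (19/10)^(1−α) and take logs: α·0.826679 = (1−α)·0.641854.
So α/(1−α) = (0.641854)/(0.826679) = 0.776425, and α = 0.776425/1.776425 ≈ 0.437.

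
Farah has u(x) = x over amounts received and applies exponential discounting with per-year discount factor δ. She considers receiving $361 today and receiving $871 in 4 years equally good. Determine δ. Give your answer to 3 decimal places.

Indifference means u(361) = δ^4 · u(871), so δ^4 = u(361)/u(871).
With u(x) = x: δ^4 = 361/871 = 0.41447.
Taking the 4th root: δ = 0.41447^(1/4) ≈ 0.802.

δ ≈ 0.802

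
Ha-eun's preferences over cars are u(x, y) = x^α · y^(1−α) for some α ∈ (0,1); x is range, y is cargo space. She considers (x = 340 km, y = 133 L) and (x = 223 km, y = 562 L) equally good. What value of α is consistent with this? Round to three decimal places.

α ≈ 0.774

The Cobb–Douglas utilities coincide, so 340^α·133^(1−α) = 223^α·562^(1−α).
Taking logs: α·ln 340 + (1−α)·ln 133 = α·ln 223 + (1−α)·ln 562, i.e. α·0.421774 = (1−α)·1.441153.
Thus α·(1.862927) = 1.441153, so α = 1.441153/1.862927 ≈ 0.774.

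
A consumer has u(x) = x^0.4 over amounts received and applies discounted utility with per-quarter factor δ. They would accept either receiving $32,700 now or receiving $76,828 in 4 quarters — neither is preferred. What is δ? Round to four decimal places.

δ ≈ 0.9181

Indifference means u(32700) = δ^4 · u(76828), so δ^4 = u(32700)/u(76828).
Since u(x) = x^0.4, δ^4 = (32700/76828)^0.4 = 0.42563^0.4 = 0.71058.
Hence δ = (0.71058)^(1/4) = 0.918127.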